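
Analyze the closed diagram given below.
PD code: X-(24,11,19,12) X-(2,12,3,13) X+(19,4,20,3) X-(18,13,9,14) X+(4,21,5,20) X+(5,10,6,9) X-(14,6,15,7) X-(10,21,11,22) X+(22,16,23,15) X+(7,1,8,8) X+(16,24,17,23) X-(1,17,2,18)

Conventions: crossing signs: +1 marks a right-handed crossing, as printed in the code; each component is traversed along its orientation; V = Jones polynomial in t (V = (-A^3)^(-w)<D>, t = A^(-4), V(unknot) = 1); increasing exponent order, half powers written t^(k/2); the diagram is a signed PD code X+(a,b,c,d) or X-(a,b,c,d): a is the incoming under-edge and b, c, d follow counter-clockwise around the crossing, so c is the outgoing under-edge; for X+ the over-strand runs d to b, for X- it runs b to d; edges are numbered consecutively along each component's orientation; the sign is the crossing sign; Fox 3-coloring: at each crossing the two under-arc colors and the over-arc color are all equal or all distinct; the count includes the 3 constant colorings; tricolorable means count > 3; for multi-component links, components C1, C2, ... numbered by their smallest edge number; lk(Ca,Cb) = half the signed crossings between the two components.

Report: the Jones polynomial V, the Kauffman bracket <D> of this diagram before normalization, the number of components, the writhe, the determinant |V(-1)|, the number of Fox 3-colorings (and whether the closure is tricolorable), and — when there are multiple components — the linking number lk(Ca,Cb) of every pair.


V = t^-4 - 3t^-3 + 5t^-2 - 5t^-1 + 8 - 5t + 5t^2 - 3t^3 + t^4
<D> = A^-16 - 3A^-12 + 5A^-8 - 5A^-4 + 8 - 5A^4 + 5A^8 - 3A^12 + A^16 (w = 0)
3 components over 12 crossings, w = 0
lk(C1,C2): -1
lk(C1,C3) = +1
linking number lk(C2,C3) = 0
27 Fox colorings among 3^12, |V(-1)| = 36: tricolorable
why: |V(-1)| = 36: so tricolorable, since 3 divides 36


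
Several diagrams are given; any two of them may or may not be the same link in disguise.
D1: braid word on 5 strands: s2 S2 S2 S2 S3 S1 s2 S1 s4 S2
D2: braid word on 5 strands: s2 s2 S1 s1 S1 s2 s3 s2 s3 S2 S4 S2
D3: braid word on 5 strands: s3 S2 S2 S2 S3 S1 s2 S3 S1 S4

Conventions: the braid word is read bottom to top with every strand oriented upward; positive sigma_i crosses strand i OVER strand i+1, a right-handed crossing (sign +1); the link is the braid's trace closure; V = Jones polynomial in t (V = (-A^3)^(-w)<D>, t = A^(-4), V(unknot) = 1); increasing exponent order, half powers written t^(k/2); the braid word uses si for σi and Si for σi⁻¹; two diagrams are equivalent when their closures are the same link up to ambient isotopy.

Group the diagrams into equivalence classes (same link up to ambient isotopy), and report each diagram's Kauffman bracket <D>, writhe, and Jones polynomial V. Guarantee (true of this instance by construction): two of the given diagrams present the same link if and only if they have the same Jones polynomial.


grouping into links: {D1, D3} | {D2}
V(D1) = -t^-6 + t^-5 - t^-4 + 2t^-3 - t^-2 + t^-1  (w -4, c 10, <D> = A^-8 - A^-4 + 2 - A^4 + A^8 - A^12)
V(D2) = t + t^3 - t^4  (w +2, c 12, <D> = -A^-10 + A^-6 + A^2)
D3 (bracket A^-14 - A^-10 + 2A^-6 - A^-2 + A^2 - A^6; 10 crossings at w = -6): V = -t^-6 + t^-5 - t^-4 + 2t^-3 - t^-2 + t^-1
why: 2 values of V(t) split the 3 diagrams


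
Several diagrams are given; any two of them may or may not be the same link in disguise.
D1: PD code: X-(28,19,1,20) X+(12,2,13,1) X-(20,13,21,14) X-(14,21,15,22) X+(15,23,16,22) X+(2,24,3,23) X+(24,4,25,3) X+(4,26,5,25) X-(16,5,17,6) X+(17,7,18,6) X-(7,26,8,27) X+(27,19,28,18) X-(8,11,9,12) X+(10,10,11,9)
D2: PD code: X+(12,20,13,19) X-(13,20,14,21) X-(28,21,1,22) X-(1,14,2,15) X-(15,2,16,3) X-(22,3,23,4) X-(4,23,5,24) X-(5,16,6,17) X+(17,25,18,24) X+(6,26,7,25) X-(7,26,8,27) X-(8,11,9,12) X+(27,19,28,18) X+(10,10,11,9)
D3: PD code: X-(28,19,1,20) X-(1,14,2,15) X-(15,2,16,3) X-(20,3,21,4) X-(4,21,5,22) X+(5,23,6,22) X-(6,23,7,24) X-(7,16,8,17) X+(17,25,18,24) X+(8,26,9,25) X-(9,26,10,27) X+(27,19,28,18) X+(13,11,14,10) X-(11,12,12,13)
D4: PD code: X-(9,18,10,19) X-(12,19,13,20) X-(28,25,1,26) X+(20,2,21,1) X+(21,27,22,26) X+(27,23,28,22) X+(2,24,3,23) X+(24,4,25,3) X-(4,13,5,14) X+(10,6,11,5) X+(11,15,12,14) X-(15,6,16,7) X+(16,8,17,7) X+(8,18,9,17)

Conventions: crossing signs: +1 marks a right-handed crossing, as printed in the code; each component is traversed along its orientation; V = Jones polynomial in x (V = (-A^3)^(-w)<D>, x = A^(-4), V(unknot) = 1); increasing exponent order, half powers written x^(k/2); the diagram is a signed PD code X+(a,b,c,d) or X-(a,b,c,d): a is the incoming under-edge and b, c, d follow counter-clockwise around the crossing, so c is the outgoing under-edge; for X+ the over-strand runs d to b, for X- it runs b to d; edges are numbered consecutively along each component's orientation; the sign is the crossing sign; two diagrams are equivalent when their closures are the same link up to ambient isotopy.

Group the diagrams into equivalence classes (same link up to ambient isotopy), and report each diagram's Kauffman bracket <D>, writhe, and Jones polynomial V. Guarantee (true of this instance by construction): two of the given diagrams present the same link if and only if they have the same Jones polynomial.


equivalence classes: {D1} | {D2, D3} | {D4}
D1 (bracket -A^-10 + A^-6 + A^2; 14 crossings at w = +2): V = x + x^3 - x^4
V(D2) = -x^-6 + x^-5 - x^-4 + 2x^-3 - x^-2 + x^-1  (w -4, c 14, <D> = A^-8 - A^-4 + 2 - A^4 + A^8 - A^12)
D3 (bracket A^-8 - A^-4 + 2 - A^4 + A^8 - A^12; 14 crossings at w = -4): V = -x^-6 + x^-5 - x^-4 + 2x^-3 - x^-2 + x^-1
D4 (bracket -A^-12 + A^-8 - A^-4 + 2 - A^4 + A^8; 14 crossings at w = +4): V = x - x^2 + 2x^3 - x^4 + x^5 - x^6
observation: V(x) takes 3 values over 4 diagrams, fixing the grouping


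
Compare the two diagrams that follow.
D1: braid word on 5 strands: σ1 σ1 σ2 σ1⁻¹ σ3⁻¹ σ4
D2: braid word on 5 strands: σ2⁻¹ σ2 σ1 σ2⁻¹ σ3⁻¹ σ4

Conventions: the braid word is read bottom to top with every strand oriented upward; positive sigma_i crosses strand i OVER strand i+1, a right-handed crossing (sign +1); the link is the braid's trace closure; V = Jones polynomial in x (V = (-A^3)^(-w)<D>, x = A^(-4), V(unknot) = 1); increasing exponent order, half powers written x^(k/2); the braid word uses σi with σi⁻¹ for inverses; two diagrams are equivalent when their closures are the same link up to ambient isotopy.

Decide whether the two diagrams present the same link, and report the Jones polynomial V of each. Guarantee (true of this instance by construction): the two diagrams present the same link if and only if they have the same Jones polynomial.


equivalent: yes
V(D1) = 1  (w +2, c 6, <D> = A^6)
V(D2) = 1  (w 0, c 6, <D> = 1)
why: from 6 to 6 crossings by R-moves: one link, two diagrams


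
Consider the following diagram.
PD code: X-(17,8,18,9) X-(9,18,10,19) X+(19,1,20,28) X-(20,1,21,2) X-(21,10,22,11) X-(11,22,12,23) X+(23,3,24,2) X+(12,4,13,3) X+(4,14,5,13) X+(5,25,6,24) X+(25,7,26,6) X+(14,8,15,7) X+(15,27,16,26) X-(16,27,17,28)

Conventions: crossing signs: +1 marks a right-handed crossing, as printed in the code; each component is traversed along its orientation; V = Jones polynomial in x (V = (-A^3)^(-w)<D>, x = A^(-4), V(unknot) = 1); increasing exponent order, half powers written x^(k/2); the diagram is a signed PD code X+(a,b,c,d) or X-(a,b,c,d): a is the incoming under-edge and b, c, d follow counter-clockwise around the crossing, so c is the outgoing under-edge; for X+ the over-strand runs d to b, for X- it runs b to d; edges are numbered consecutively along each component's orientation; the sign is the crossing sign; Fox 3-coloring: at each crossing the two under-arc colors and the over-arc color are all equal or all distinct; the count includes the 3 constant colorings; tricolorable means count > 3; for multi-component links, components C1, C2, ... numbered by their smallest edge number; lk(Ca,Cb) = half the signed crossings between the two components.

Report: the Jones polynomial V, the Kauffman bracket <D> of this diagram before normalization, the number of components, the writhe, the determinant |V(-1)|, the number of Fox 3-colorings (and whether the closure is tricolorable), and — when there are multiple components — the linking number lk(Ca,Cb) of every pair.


V = -x^-1 + 2 - x + 2x^2 - x^3 + x^4 - x^5
<D> = -A^-14 + A^-10 - A^-6 + 2A^-2 - A^2 + 2A^6 - A^10 (w = +2)
1 component over 14 crossings, w = +2
9 Fox colorings among 3^14, |V(-1)| = 9: tricolorable
why: w = +2 (over 14 crossings) is diagram-only; (-A^3)^(-2) removes it from V


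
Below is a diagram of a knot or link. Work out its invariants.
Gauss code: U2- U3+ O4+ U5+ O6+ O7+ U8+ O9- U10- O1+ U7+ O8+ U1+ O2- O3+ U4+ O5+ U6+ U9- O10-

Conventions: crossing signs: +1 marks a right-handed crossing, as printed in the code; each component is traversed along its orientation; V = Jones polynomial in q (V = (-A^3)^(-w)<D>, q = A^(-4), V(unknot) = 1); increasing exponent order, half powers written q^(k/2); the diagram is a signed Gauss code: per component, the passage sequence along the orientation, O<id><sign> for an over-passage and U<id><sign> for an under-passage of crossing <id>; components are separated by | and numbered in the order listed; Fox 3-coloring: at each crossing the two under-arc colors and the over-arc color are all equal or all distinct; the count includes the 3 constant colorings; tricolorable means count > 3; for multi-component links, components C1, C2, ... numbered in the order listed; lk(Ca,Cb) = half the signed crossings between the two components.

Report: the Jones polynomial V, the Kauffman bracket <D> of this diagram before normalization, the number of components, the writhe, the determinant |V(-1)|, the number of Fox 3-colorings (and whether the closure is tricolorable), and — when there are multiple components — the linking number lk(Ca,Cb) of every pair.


V = 2q - 2q^2 + 3q^3 - 3q^4 + 2q^5 - 2q^6 + q^7
<D> = A^-16 - 2A^-12 + 2A^-8 - 3A^-4 + 3 - 2A^4 + 2A^8 (w = +4)
1 component over 10 crossings, w = +4
9 Fox colorings among 3^10, |V(-1)| = 15: tricolorable
why: w = +4 shifts under R1 moves; the (-A^3)^(-4) factor cancels that in V


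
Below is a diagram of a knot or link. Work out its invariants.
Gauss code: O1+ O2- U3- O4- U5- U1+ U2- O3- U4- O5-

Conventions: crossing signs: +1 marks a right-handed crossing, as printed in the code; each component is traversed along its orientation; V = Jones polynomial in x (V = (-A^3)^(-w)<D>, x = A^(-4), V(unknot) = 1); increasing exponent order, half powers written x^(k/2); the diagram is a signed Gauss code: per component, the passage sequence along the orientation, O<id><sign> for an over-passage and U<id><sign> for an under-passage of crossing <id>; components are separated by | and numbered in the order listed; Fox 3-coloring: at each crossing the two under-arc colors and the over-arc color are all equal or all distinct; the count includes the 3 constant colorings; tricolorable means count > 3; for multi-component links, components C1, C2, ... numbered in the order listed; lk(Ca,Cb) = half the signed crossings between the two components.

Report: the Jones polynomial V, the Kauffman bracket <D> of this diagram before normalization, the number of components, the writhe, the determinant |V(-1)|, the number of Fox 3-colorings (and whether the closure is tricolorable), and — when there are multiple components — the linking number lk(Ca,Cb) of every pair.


V = -x^-4 + x^-3 + x^-1
<D> = -A^-5 - A^3 + A^7 (w = -3)
1 component over 5 crossings, w = -3
9 Fox colorings among 3^5, |V(-1)| = 3: tricolorable
why: |V(-1)| = 3: so tricolorable, since 3 divides 3


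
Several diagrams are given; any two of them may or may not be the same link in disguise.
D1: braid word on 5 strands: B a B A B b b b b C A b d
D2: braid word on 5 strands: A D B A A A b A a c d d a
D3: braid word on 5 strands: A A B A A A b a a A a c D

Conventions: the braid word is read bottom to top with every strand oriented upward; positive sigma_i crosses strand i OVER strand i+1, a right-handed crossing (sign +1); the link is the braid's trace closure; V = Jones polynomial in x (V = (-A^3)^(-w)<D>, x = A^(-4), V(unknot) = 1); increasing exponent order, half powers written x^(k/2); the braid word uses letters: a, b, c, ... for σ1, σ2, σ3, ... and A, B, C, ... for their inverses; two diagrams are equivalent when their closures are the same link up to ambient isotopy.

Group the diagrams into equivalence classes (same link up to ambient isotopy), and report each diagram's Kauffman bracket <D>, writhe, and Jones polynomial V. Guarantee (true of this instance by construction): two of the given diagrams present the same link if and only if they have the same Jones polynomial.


equivalence classes: {D1} | {D2, D3}
D1 (bracket A^-7 + A; 13 crossings at w = +1): V = -x^(1/2) - x^(5/2)
V(D2) = x^(-9/2) - x^(-5/2) - x^(-3/2) - x^(-1/2)  (w -1, c 13, <D> = A^-1 + A^3 + A^7 - A^15)
V(D3) = x^(-9/2) - x^(-5/2) - x^(-3/2) - x^(-1/2)  [13 crossings, <D> = A^-7 + A^-3 + A - A^9, w = -3]
key observation: 2 classes among 3 diagrams; unequal V(x) rules out equality


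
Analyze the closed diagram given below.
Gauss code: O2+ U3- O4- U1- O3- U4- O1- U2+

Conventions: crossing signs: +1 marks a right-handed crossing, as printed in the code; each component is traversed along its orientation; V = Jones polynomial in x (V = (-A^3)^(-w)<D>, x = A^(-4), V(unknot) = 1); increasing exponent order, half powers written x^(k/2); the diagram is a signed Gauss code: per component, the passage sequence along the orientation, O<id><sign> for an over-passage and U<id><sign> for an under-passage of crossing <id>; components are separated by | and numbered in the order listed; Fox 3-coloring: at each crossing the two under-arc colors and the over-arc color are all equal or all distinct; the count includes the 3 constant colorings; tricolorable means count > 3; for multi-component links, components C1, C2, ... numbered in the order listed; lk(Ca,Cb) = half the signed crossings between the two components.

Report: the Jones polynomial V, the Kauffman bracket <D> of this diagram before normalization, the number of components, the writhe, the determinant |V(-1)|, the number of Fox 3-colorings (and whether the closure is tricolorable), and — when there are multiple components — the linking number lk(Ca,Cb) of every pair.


V = -x^-4 + x^-3 + x^-1
<D> = A^-2 + A^6 - A^10 (w = -2)
1 component over 4 crossings, w = -2
9 Fox colorings among 3^4, |V(-1)| = 3: tricolorable
why: the span of V is 3, forcing >= 3 crossings in any diagram


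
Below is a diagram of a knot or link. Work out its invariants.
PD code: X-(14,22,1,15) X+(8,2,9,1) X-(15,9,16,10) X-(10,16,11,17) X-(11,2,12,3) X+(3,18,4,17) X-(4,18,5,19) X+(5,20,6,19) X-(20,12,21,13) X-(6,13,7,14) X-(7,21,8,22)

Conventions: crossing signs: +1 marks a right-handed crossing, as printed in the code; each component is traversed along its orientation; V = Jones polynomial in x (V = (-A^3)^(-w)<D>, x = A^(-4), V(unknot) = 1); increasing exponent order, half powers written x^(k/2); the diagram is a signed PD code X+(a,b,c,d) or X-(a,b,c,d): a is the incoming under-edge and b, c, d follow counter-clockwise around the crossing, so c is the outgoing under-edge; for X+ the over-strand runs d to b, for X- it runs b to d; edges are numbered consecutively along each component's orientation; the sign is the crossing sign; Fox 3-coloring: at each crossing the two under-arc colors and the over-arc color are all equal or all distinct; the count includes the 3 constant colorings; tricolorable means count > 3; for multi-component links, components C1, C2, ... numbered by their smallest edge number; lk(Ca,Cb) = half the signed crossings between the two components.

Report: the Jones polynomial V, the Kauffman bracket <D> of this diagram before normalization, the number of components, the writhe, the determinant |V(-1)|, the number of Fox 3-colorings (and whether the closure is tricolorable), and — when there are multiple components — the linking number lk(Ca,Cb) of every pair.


V(x) = -x^(-15/2) + 2x^(-13/2) - 2x^(-11/2) + 2x^(-9/2) - 3x^(-7/2) + x^(-5/2) - x^(-3/2)
bracket: A^-9 - A^-5 + 3A^-1 - 2A^3 + 2A^7 - 2A^11 + A^15, w = -5
2 components, writhe -5, over 11 crossings
lk(C1,C2) = -2
det 12, colorings 9 of 3^11 — tricolorable
observation: w = -5 shifts under R1 moves; the (-A^3)^(5) factor cancels that in V


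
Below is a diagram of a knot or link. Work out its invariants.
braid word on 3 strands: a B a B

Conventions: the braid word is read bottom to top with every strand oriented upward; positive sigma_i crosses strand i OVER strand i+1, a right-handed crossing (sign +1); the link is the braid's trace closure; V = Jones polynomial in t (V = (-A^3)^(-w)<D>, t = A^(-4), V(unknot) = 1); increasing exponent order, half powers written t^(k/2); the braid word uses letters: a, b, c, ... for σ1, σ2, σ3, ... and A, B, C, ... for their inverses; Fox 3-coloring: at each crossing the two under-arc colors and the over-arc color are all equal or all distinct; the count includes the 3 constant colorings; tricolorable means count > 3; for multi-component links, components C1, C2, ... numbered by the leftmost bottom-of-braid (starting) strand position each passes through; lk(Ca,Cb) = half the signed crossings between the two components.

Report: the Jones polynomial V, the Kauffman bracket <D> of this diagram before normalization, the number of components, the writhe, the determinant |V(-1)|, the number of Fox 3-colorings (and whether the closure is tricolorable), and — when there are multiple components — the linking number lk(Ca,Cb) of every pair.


V = t^-2 - t^-1 + 1 - t + t^2
<D> = A^-8 - A^-4 + 1 - A^4 + A^8 (w = 0)
1 component over 4 crossings, w = 0
3 Fox colorings among 3^4, |V(-1)| = 5: not tricolorable
why: the span of V is 4, forcing >= 4 crossings in any diagram


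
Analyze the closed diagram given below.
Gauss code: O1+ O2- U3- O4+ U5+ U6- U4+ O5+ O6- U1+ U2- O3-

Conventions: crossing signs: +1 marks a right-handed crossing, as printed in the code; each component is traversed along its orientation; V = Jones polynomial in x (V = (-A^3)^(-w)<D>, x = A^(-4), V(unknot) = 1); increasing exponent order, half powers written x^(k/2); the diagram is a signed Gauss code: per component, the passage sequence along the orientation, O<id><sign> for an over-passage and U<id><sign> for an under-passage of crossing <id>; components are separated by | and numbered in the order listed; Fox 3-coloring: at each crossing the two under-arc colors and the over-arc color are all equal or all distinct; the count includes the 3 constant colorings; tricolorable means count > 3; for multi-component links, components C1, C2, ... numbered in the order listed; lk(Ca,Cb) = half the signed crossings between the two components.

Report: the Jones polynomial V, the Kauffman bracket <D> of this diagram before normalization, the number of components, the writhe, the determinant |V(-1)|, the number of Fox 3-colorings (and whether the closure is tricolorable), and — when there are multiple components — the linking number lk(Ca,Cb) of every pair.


V(x) = 1
bracket: 1, w = 0
1 component, writhe 0, over 6 crossings
det 1, colorings 3 of 3^6 — not tricolorable
observation: det 1 = |V(-1)|; not divisible by 3, so not tricolorable


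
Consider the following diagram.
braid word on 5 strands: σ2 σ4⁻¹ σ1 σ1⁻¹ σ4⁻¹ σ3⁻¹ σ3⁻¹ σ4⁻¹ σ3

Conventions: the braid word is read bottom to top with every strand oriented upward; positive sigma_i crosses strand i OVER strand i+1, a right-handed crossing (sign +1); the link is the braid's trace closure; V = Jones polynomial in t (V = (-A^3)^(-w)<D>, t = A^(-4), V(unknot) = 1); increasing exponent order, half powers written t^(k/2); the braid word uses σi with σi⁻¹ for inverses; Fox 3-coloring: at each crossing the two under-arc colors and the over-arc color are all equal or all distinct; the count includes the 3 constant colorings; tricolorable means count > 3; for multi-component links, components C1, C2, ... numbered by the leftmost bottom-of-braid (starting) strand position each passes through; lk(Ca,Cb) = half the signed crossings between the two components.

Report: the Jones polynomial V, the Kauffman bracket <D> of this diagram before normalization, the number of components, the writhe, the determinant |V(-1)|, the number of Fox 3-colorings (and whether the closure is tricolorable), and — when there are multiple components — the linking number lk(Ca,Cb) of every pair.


V(t) = t^(-13/2) - t^(-7/2) - t^(-5/2) - t^(-1/2)
bracket: A^-7 + A + A^5 - A^17, w = -3
2 components, writhe -3, over 9 crossings
lk(C1,C2) = 0
det 0, colorings 9 of 3^10 — tricolorable
observation: span 6 respects span(V) <= c + mu - 1 = 10 for this 2-component diagram


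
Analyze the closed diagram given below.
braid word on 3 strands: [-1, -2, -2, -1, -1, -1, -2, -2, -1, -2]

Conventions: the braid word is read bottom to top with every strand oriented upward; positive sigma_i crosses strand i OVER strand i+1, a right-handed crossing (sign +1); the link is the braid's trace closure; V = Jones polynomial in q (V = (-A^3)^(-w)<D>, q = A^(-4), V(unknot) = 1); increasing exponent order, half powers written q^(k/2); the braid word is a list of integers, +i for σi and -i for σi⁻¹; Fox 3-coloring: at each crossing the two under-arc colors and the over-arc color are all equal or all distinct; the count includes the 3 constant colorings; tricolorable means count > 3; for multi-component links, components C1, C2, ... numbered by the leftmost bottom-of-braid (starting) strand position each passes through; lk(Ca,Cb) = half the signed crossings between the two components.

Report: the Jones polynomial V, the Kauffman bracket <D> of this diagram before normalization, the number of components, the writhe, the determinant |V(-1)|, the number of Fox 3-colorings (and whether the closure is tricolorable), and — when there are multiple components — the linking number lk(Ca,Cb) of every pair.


V = -q^-12 + q^-11 - q^-10 + q^-9 - q^-8 + q^-6 + q^-4
<D> = A^-14 + A^-6 - A^2 + A^6 - A^10 + A^14 - A^18 (w = -10)
1 component over 10 crossings, w = -10
9 Fox colorings among 3^10, |V(-1)| = 3: tricolorable
why: the span of V is 8, forcing >= 8 crossings in any diagram


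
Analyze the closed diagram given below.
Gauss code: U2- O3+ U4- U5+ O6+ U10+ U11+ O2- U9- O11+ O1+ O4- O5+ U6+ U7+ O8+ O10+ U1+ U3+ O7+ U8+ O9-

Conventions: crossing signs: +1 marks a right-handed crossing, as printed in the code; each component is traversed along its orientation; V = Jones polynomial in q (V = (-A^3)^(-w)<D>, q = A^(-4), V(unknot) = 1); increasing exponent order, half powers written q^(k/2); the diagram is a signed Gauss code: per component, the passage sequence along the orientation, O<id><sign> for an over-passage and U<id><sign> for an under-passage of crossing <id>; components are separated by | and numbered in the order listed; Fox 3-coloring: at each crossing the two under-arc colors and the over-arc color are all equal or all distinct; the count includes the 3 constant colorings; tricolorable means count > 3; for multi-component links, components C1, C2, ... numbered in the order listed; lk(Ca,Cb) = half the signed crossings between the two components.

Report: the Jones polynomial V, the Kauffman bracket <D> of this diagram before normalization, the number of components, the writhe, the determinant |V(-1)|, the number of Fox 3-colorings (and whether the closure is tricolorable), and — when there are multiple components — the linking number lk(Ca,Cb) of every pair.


V(q) = 1 - q + 2q^2 - 2q^3 + 2q^4 - 2q^5 + 2q^6 - q^7
bracket: A^-13 - 2A^-9 + 2A^-5 - 2A^-1 + 2A^3 - 2A^7 + A^11 - A^15, w = +5
1 component, writhe +5, over 11 crossings
det 13, colorings 3 of 3^11 — not tricolorable
observation: the span of V is 7, forcing >= 7 crossings in any diagram


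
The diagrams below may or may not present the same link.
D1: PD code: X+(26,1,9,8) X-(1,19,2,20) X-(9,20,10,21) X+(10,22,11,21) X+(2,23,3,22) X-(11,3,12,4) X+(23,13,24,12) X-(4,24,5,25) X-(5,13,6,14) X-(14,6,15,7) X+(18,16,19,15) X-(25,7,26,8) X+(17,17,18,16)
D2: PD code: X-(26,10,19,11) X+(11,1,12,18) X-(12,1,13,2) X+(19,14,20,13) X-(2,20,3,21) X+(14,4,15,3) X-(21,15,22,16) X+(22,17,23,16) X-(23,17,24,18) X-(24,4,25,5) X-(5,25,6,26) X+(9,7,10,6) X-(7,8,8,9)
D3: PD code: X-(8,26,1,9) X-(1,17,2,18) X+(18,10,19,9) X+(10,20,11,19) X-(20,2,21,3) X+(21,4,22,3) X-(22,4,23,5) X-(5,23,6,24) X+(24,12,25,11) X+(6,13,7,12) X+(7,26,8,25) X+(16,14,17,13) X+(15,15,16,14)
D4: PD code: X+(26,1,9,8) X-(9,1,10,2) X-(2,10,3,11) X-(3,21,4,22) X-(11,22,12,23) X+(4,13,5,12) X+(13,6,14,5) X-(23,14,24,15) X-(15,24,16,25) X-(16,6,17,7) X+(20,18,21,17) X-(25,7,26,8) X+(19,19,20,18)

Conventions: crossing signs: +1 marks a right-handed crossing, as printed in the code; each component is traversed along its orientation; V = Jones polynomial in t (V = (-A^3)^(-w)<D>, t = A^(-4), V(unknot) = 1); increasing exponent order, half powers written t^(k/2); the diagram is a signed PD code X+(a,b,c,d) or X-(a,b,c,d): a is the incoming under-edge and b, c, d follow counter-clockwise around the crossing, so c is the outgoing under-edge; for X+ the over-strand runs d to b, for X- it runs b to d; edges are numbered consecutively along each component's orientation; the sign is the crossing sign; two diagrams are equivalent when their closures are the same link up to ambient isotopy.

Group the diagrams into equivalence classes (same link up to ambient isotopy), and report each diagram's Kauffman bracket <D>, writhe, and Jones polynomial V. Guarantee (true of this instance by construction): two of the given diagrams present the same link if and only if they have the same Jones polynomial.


equivalence classes: {D1, D2} | {D3} | {D4}
D1 (bracket A^-1 - A^3 + A^7 + A^15; 13 crossings at w = -1): V = -t^(-9/2) - t^(-5/2) + t^(-3/2) - t^(-1/2)
D2 (bracket A^-7 - A^-3 + A + A^9; 13 crossings at w = -3): V = -t^(-9/2) - t^(-5/2) + t^(-3/2) - t^(-1/2)
V(D3) = -t^(-3/2) - 2t^(1/2) + t^(3/2) - t^(5/2) + t^(7/2)  [13 crossings, <D> = -A^-5 + A^-1 - A^3 + 2A^7 + A^15, w = +3]
V(D4) = t^(-13/2) - t^(-11/2) + t^(-9/2) - 2t^(-7/2) - t^(-3/2)  (w -3, c 13, <D> = A^-3 + 2A^5 - A^9 + A^13 - A^17)
key observation: V(t) takes 3 values over 4 diagrams, fixing the grouping


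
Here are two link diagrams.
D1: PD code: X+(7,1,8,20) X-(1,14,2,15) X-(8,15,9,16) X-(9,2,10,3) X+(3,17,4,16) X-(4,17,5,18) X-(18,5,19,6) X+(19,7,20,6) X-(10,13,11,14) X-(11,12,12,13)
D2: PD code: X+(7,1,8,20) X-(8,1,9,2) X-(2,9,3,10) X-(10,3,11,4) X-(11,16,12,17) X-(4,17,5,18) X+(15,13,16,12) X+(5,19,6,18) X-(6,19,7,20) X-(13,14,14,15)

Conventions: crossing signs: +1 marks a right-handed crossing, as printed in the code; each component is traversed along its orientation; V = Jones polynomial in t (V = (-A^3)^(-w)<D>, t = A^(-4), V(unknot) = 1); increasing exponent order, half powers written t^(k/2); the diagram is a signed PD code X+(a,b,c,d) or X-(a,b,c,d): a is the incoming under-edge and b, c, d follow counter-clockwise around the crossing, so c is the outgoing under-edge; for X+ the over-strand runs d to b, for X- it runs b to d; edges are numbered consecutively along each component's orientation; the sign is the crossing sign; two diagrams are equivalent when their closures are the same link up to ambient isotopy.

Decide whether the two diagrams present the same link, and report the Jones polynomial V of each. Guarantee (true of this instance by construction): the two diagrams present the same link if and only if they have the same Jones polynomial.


equivalent: no
V(D1) = 1  (w -4, c 10, <D> = A^-12)
D2 (bracket A^-8 + 1 - A^4; 10 crossings at w = -4): V = -t^-4 + t^-3 + t^-1
why: V(t) takes 2 values over 2 diagrams, fixing the grouping


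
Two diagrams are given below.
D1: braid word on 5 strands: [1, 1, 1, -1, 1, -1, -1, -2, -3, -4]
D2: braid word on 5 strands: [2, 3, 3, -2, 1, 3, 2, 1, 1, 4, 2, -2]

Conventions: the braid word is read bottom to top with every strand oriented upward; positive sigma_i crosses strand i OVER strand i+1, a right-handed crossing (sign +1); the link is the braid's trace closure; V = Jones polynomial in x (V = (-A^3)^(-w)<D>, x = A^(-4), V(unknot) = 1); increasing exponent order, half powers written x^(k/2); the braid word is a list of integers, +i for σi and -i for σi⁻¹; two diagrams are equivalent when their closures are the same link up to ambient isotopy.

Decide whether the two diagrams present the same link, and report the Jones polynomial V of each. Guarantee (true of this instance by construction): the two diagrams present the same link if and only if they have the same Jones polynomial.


equivalent: no
D1 (bracket A^-6; 10 crossings at w = -2): V = 1
V(D2) = x^2 - x^3 + 3x^4 - 3x^5 + 3x^6 - 3x^7 + 2x^8 - x^9  (w +8, c 12, <D> = -A^-12 + 2A^-8 - 3A^-4 + 3 - 3A^4 + 3A^8 - A^12 + A^16)
key observation: 2 values of V(x) split the 2 diagrams


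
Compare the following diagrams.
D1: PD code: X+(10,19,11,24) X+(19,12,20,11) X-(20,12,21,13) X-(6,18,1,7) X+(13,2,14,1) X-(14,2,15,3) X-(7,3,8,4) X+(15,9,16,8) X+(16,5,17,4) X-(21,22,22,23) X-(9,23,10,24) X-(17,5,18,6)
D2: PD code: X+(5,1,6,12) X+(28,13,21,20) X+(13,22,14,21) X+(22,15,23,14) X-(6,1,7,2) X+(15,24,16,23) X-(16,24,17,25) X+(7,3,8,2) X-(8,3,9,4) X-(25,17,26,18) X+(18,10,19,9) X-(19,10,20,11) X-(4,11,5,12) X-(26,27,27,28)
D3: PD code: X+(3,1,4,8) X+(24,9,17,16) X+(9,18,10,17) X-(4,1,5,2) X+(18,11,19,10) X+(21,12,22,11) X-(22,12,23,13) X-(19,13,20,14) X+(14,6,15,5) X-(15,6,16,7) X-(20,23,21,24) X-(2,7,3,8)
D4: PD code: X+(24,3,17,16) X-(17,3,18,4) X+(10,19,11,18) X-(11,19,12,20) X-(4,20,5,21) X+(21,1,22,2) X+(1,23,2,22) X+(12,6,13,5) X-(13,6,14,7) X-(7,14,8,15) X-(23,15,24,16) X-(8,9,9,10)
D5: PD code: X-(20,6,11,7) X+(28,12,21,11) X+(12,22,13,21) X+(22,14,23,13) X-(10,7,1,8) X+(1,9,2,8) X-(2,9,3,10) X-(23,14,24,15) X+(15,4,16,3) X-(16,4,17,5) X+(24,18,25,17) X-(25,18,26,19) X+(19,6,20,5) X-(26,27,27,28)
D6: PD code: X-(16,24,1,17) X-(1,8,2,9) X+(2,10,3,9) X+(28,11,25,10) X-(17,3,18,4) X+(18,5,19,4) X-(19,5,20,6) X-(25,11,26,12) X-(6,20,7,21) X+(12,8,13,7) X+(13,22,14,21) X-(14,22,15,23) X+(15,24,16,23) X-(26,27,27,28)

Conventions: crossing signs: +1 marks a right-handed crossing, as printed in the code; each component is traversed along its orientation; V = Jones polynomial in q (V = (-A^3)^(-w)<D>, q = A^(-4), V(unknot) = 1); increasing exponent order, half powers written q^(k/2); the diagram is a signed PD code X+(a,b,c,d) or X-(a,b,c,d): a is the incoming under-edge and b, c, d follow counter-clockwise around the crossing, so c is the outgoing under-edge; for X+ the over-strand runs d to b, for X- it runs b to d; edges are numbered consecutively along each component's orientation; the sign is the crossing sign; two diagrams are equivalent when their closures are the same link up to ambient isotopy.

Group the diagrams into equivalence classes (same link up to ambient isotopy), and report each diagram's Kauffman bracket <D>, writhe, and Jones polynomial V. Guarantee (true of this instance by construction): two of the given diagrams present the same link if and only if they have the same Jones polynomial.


classes: {D1, D6} | {D2, D3, D5} | {D4}
V(D1) = q^-3 + q^-2 + q^-1 + 1  [12 crossings, <D> = A^-6 + A^-2 + A^2 + A^6, w = -2]
D2 (bracket A^-12 + A^-8 + A^-4 + 1; 14 crossings at w = 0): V = 1 + q + q^2 + q^3
V(D3) = 1 + q + q^2 + q^3  [12 crossings, <D> = A^-12 + A^-8 + A^-4 + 1, w = 0]
V(D4) = q^-2 + 2 + q^2  [12 crossings, <D> = A^-14 + 2A^-6 + A^2, w = -2]
D5 (bracket A^-12 + A^-8 + A^-4 + 1; 14 crossings at w = 0): V = 1 + q + q^2 + q^3
D6 (bracket A^-6 + A^-2 + A^2 + A^6; 14 crossings at w = -2): V = q^-3 + q^-2 + q^-1 + 1
note: 3 classes among 6 diagrams; unequal V(q) rules out equality


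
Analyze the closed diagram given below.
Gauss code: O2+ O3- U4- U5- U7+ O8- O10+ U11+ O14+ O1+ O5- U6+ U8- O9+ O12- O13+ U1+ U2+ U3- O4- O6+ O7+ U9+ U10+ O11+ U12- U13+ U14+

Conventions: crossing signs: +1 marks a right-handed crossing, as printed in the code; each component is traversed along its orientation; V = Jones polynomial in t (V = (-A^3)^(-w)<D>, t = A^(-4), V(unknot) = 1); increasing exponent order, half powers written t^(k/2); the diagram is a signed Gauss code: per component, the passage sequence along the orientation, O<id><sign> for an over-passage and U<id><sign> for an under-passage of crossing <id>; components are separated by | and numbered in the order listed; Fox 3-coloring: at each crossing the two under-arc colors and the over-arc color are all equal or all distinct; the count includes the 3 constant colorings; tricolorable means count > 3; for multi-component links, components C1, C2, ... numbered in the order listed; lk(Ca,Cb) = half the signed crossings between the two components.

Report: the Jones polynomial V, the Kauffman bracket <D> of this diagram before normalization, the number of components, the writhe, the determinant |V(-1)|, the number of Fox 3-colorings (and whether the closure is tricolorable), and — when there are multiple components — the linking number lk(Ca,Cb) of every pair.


V = 2t - 2t^2 + 3t^3 - 3t^4 + 2t^5 - 2t^6 + t^7
<D> = A^-16 - 2A^-12 + 2A^-8 - 3A^-4 + 3 - 2A^4 + 2A^8 (w = +4)
1 component over 14 crossings, w = +4
9 Fox colorings among 3^14, |V(-1)| = 15: tricolorable
why: w = +4 (over 14 crossings) is diagram-only; (-A^3)^(-4) removes it from V


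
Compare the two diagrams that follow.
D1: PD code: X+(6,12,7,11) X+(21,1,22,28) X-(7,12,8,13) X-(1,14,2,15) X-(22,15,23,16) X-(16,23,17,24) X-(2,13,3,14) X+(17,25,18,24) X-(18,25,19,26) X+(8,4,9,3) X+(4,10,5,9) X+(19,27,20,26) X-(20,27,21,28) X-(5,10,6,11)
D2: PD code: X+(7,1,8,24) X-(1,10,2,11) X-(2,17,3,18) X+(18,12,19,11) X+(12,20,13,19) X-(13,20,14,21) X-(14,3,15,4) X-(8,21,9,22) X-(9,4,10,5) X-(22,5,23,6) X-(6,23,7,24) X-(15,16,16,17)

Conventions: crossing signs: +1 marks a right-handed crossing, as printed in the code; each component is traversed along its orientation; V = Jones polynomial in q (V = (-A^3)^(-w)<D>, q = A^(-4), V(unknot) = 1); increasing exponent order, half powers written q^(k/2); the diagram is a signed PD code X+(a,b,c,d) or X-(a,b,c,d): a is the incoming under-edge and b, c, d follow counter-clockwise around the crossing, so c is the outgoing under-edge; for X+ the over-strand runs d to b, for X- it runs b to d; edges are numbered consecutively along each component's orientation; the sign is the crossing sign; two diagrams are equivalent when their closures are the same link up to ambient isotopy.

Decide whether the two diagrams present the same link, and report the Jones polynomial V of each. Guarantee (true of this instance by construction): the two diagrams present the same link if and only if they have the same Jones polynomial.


equivalent: no
D1 (bracket A^-6; 14 crossings at w = -2): V = 1
V(D2) = -q^-6 + q^-5 - q^-4 + 2q^-3 - q^-2 + q^-1  (w -6, c 12, <D> = A^-14 - A^-10 + 2A^-6 - A^-2 + A^2 - A^6)
key observation: comparing 2 Jones polynomials yields 2 groups


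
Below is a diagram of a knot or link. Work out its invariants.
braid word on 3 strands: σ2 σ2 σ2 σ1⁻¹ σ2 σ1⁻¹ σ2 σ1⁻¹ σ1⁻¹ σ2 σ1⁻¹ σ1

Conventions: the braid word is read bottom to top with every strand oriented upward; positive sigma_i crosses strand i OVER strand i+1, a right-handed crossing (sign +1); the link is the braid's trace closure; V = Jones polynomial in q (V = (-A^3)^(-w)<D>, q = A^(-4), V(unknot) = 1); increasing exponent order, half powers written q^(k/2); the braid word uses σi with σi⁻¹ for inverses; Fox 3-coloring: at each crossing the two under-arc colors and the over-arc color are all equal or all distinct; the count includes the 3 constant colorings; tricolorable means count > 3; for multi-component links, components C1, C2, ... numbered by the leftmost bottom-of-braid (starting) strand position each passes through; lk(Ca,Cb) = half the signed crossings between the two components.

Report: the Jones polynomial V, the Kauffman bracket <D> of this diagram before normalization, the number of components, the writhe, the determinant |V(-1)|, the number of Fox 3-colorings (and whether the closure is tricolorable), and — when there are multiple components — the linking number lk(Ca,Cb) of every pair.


V = q^-3 - 3q^-2 + 5q^-1 - 7 + 10q - 10q^2 + 10q^3 - 8q^4 + 5q^5 - 3q^6 + q^7
<D> = A^-22 - 3A^-18 + 5A^-14 - 8A^-10 + 10A^-6 - 10A^-2 + 10A^2 - 7A^6 + 5A^10 - 3A^14 + A^18 (w = +2)
1 component over 12 crossings, w = +2
9 Fox colorings among 3^12, |V(-1)| = 63: tricolorable
why: det 63 = |V(-1)|; divisible by 3, so tricolorable


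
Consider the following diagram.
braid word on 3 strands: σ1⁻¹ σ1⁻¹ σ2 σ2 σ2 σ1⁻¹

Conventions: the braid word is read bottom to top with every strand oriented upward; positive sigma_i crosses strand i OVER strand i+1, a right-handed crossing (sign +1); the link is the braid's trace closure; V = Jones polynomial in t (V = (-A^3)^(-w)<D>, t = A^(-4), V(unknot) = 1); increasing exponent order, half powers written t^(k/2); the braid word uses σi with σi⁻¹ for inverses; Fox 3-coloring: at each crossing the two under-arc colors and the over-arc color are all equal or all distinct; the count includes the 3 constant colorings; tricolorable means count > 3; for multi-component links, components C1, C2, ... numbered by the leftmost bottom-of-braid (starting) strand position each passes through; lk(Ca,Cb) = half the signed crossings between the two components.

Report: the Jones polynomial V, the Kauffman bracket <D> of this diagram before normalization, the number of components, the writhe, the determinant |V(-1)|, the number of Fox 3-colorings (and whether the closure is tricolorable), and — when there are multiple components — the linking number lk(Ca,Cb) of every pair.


Jones polynomial: V(t) = -t^-3 + t^-2 - t^-1 + 3 - t + t^2 - t^3
<D> = -A^-12 + A^-8 - A^-4 + 3 - A^4 + A^8 - A^12; writhe 0
components 1, writhe 0 (6 crossings)
3-colorings: 27 of 3^6, det 9 — tricolorable
note: w = 0 shifts under R1 moves; the (-A^3)^(0) factor cancels that in V


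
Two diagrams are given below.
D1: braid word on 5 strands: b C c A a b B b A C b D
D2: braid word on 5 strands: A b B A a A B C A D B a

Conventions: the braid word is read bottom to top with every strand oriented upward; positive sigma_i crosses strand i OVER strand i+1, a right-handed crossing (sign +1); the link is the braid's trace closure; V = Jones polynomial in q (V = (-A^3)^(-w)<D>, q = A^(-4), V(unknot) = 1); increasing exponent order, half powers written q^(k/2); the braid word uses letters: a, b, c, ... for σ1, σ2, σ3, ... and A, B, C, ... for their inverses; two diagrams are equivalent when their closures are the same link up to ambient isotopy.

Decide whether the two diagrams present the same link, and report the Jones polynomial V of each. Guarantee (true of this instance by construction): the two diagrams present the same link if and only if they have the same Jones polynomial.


equivalent: no
D1 (bracket -A^-16 + A^-12 + A^-4; 12 crossings at w = 0): V = q + q^3 - q^4
D2 (bracket A^-14 + A^-6 - A^-2; 12 crossings at w = -6): V = -q^-4 + q^-3 + q^-1
key observation: V(q) takes 2 values over 2 diagrams, fixing the grouping


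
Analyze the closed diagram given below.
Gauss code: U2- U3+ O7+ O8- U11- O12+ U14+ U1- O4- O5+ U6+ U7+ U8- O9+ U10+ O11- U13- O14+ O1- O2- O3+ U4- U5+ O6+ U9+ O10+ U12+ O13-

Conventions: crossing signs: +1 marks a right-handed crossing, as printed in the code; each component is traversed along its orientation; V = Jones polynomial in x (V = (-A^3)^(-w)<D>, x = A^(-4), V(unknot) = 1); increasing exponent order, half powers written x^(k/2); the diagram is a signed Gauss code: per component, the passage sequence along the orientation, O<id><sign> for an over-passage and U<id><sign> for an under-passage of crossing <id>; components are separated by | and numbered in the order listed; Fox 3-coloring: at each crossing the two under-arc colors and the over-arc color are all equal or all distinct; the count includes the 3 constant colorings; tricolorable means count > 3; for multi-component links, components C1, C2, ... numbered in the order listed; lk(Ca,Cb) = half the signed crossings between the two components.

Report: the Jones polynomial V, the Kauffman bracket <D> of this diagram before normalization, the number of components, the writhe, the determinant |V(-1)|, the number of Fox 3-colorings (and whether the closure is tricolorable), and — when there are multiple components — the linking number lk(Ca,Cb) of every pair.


Jones polynomial: V(x) = x^-1 - 1 + 2x - 2x^2 + 2x^3 - 2x^4 + x^5
<D> = A^-14 - 2A^-10 + 2A^-6 - 2A^-2 + 2A^2 - A^6 + A^10; writhe +2
components 1, writhe +2 (14 crossings)
3-colorings: 3 of 3^14, det 11 — not tricolorable
note: w = +2 (over 14 crossings) is diagram-only; (-A^3)^(-2) removes it from V
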